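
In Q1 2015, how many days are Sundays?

13

1 January 2015 is a Thursday.
From 1 January 2015 to 31 March 2015 is 90 days inclusive.
90 = 7 × 12 + 6, so there are 12 full weeks plus 6 extra days.
Each full week contributes one Sunday: 12 so far.
The 6 extra days are Thursday, Friday, Saturday, Sunday, Monday, Tuesday — 1 of them qualifies.
Total: 12 + 1 = 13.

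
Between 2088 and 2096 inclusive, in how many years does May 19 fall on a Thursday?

2

Day of week of May 19 in each year:
2088: Wed, 2089: Thu ✓, 2090: Fri, 2091: Sat, 2092: Mon, 2093: Tue, 2094: Wed, 2095: Thu ✓, 2096: Sat
Thursdays: 2089, 2095.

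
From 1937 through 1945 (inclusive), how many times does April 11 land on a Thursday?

1

Day of week of April 11 in each year:
1937: Sun, 1938: Mon, 1939: Tue, 1940: Thu ✓, 1941: Fri, 1942: Sat, 1943: Sun, 1944: Tue, 1945: Wed
Thursdays: 1940.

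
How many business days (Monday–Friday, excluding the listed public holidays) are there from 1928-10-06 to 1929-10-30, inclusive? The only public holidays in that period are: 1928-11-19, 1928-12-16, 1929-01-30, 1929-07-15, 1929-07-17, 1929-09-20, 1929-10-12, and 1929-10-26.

1928-10-06 is a Saturday.
The range spans 390 days (inclusive of both endpoints).
390 = 7 × 55 + 5, so there are 55 full weeks plus 5 extra days.
Each full week contributes 5 weekdays (Mon–Fri): 55 × 5 = 275.
The 5 extra days are Sat, Sun, Mon, Tue, Wed — 3 of them qualify.
Total: 275 + 3 = 278.
Holidays: 1928-11-19 (Mon); 1928-12-16 (Sun); 1929-01-30 (Wed); 1929-07-15 (Mon); 1929-07-17 (Wed); 1929-09-20 (Fri); 1929-10-12 (Sat); 1929-10-26 (Sat).
5 of the 8 holidays fall on weekdays; the rest are weekends and were already excluded.
Business days: 278 − 5 = 273.

273 business days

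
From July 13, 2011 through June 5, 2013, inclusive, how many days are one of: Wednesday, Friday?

199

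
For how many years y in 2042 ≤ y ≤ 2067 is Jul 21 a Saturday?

3

Day of week of July 21 in each year:
2042: Mon, 2043: Tue, 2044: Thu, 2045: Fri, 2046: Sat ✓, 2047: Sun, 2048: Tue, 2049: Wed, 2050: Thu, 2051: Fri, 2052: Sun, 2053: Mon, 2054: Tue, 2055: Wed, 2056: Fri, 2057: Sat ✓, 2058: Sun, 2059: Mon, 2060: Wed, 2061: Thu, 2062: Fri, 2063: Sat ✓, 2064: Mon, 2065: Tue, 2066: Wed, 2067: Thu
Saturdays: 2046, 2057, 2063.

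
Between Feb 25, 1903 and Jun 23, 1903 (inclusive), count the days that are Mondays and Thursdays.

Feb 25, 1903 is a Wednesday.
That's 119 days from start to end, counting both.
119 = 7 × 17, so the span is exactly 17 full weeks.
Each full week contributes 2 days from the set (Mon, Thu): 17 × 2 = 34.

34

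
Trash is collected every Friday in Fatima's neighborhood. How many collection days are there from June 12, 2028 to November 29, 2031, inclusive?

181

June 12, 2028 is a Monday.
From June 12, 2028 to November 29, 2031 is 1266 days inclusive.
1266 = 7 × 180 + 6, so there are 180 full weeks plus 6 extra days.
Each full week contributes one Friday: 180 so far.
The 6 extra days are Monday, Tuesday, Wednesday, Thursday, Friday, Saturday — 1 of them qualifies.
Total: 180 + 1 = 181.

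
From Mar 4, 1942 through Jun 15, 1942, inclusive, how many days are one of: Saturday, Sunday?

30

Mar 4, 1942 is a Wednesday.
The range spans 104 days (inclusive of both endpoints).
104 = 7 × 14 + 6, so there are 14 full weeks plus 6 extra days.
Each full week contributes 2 days from the set (Sat, Sun): 14 × 2 = 28.
The 6 extra days are Wednesday, Thursday, Friday, Saturday, Sunday, Monday — 2 of them qualify.
Total: 28 + 2 = 30.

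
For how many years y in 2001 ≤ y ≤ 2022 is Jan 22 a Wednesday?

Day of week of January 22 in each year:
2001: Mon, 2002: Tue, 2003: Wed ✓, 2004: Thu, 2005: Sat, 2006: Sun, 2007: Mon, 2008: Tue, 2009: Thu, 2010: Fri, 2011: Sat, 2012: Sun, 2013: Tue, 2014: Wed ✓, 2015: Thu, 2016: Fri, 2017: Sun, 2018: Mon, 2019: Tue, 2020: Wed ✓, 2021: Fri, 2022: Sat
Wednesdays: 2003, 2014, 2020.

3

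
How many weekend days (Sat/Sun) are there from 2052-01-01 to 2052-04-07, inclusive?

2052-01-01 is a Monday.
That's 98 days from start to end, counting both.
98 = 7 × 14, so the span is exactly 14 full weeks.
Each full week contributes 2 weekend days (Sat, Sun): 14 × 2 = 28.
Total: 28.

28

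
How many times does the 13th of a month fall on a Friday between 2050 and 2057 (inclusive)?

Friday-the-13ths by year:
2050: May
2051: Jan, Oct
2052: Sep, Dec
2053: Jun
2054: Feb, Mar, Nov
2055: Aug
2056: Oct
2057: Apr, Jul

13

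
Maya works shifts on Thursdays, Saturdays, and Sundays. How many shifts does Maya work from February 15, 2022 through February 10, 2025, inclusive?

468

February 15, 2022 is a Tuesday.
The range spans 1092 days (inclusive of both endpoints).
1092 = 7 × 156, so the span is exactly 156 full weeks.
Each full week contributes 3 days from the set (Thu, Sat, Sun): 156 × 3 = 468.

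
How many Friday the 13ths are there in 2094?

1

The 13th falls on a Friday when the month's 13th has weekday Fri.
Jan 13 is Wed; Feb 13 is Sat; Mar 13 is Sat; Apr 13 is Tue; May 13 is Thu; Jun 13 is Sun; Jul 13 is Tue; Aug 13 is Fri ✓; Sep 13 is Mon; Oct 13 is Wed; Nov 13 is Sat; Dec 13 is Mon.
Friday the 13ths: Aug.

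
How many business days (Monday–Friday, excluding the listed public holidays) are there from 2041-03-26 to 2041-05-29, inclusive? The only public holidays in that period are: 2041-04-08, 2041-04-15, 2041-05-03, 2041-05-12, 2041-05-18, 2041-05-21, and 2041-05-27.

42

2041-03-26 is a Tuesday.
That's 65 days from start to end, counting both.
65 = 7 × 9 + 2, so there are 9 full weeks plus 2 extra days.
Each full week contributes 5 weekdays (Mon–Fri): 9 × 5 = 45.
The 2 extra days are Tue, Wed — 2 of them qualify.
Total: 45 + 2 = 47.
Holidays: 2041-04-08 (Mon); 2041-04-15 (Mon); 2041-05-03 (Fri); 2041-05-12 (Sun); 2041-05-18 (Sat); 2041-05-21 (Tue); 2041-05-27 (Mon).
5 of the 7 holidays fall on weekdays; the rest are weekends and were already excluded.
Business days: 47 − 5 = 42.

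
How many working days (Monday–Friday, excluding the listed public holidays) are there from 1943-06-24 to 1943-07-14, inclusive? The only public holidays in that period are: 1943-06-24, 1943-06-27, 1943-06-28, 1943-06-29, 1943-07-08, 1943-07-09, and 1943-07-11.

1943-06-24 is a Thursday.
The range spans 21 days (inclusive of both endpoints).
21 = 7 × 3, so the span is exactly 3 full weeks.
Each full week contributes 5 weekdays (Mon–Fri): 3 × 5 = 15.
Holidays: 1943-06-24 (Thu); 1943-06-27 (Sun); 1943-06-28 (Mon); 1943-06-29 (Tue); 1943-07-08 (Thu); 1943-07-09 (Fri); 1943-07-11 (Sun).
5 of the 7 holidays fall on weekdays; the rest are weekends and were already excluded.
Business days: 15 − 5 = 10.

10 working days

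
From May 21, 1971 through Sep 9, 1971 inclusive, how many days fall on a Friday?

16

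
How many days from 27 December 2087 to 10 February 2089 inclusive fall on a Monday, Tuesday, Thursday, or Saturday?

236

27 December 2087 is a Saturday.
That's 412 days from start to end, counting both.
412 = 7 × 58 + 6, so there are 58 full weeks plus 6 extra days.
Each full week contributes 4 days from the set (Mon, Tue, Thu, Sat): 58 × 4 = 232.
The 6 extra days are Sat, Sun, Mon, Tue, Wed, Thu — 4 of them qualify.
Total: 232 + 4 = 236.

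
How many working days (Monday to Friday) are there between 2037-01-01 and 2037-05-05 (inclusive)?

2037-01-01 is a Thursday.
That's 125 days from start to end, counting both.
125 = 7 × 17 + 6, so there are 17 full weeks plus 6 extra days.
Each full week contributes 5 weekdays (Mon–Fri): 17 × 5 = 85.
The 6 extra days are Thu, Fri, Sat, Sun, Mon, Tue — 4 of them qualify.
Total: 85 + 4 = 89.

89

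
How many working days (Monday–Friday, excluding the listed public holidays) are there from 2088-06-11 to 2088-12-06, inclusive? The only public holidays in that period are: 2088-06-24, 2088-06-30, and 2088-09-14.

2088-06-11 is a Friday.
The range spans 179 days (inclusive of both endpoints).
179 = 7 × 25 + 4, so there are 25 full weeks plus 4 extra days.
Each full week contributes 5 weekdays (Mon–Fri): 25 × 5 = 125.
The 4 extra days are Fri, Sat, Sun, Mon — 2 of them qualify.
Total: 125 + 2 = 127.
Holidays: 2088-06-24 (Thu); 2088-06-30 (Wed); 2088-09-14 (Tue).
All 3 holidays fall on weekdays, so subtract 3.
Business days: 127 − 3 = 124.

124 working days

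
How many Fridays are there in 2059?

Jan 1, 2059 is a Wednesday.
That's 365 days from start to end, counting both.
365 = 7 × 52 + 1, so there are 52 full weeks plus 1 extra day.
Each full week contributes one Friday: 52 so far.
The 1 extra day is Wed — none qualify.
Total: 52 + 0 = 52.

52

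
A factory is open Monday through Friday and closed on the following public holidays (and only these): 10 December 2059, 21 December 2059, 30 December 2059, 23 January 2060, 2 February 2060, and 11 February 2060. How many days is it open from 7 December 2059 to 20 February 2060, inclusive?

50

7 December 2059 is a Sunday.
From 7 December 2059 to 20 February 2060 is 76 days inclusive.
76 = 7 × 10 + 6, so there are 10 full weeks plus 6 extra days.
Each full week contributes 5 weekdays (Mon–Fri): 10 × 5 = 50.
The 6 extra days are Sunday, Monday, Tuesday, Wednesday, Thursday, Friday — 5 of them qualify.
Total: 50 + 5 = 55.
Holidays: 10 December 2059 (Wed); 21 December 2059 (Sun); 30 December 2059 (Tue); 23 January 2060 (Fri); 2 February 2060 (Mon); 11 February 2060 (Wed).
5 of the 6 holidays fall on weekdays; the rest are weekends and were already excluded.
Business days: 55 − 5 = 50.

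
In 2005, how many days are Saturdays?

53

1 January 2005 is a Saturday.
From 1 January 2005 to 31 December 2005 is 365 days inclusive.
365 = 7 × 52 + 1, so there are 52 full weeks plus 1 extra day.
Each full week contributes one Saturday: 52 so far.
The 1 extra day is Saturday — 1 of them qualifies.
Total: 52 + 1 = 53.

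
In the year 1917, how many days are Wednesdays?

January 1, 1917 is a Monday.
The range spans 365 days (inclusive of both endpoints).
365 = 7 × 52 + 1, so there are 52 full weeks plus 1 extra day.
Each full week contributes one Wednesday: 52 so far.
The 1 extra day is Mon — none qualify.
Total: 52 + 0 = 52.

52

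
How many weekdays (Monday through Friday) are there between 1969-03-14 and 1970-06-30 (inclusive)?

1969-03-14 is a Friday.
That's 474 days from start to end, counting both.
474 = 7 × 67 + 5, so there are 67 full weeks plus 5 extra days.
Each full week contributes 5 weekdays (Mon–Fri): 67 × 5 = 335.
The 5 extra days are Friday, Saturday, Sunday, Monday, Tuesday — 3 of them qualify.
Total: 335 + 3 = 338.

338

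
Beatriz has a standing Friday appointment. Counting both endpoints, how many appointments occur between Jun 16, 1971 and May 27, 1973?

Jun 16, 1971 is a Wednesday.
That's 712 days from start to end, counting both.
712 = 7 × 101 + 5, so there are 101 full weeks plus 5 extra days.
Each full week contributes one Friday: 101 so far.
The 5 extra days are Wed, Thu, Fri, Sat, Sun — 1 of them qualifies.
Total: 101 + 1 = 102.

102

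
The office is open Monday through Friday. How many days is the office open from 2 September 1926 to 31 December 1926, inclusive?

87

2 September 1926 is a Thursday.
From 2 September 1926 to 31 December 1926 is 121 days inclusive.
121 = 7 × 17 + 2, so there are 17 full weeks plus 2 extra days.
Each full week contributes 5 weekdays (Mon–Fri): 17 × 5 = 85.
The 2 extra days are Thursday, Friday — 2 of them qualify.
Total: 85 + 2 = 87.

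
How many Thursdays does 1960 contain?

Jan 1, 1960 is a Friday.
The range spans 366 days (inclusive of both endpoints).
366 = 7 × 52 + 2, so there are 52 full weeks plus 2 extra days.
Each full week contributes one Thursday: 52 so far.
The 2 extra days are Fri, Sat — none qualify.
Total: 52 + 0 = 52.

52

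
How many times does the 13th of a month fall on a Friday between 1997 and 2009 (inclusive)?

Friday-the-13ths by year:
1997: Jun
1998: Feb, Mar, Nov
1999: Aug
2000: Oct
2001: Apr, Jul
2002: Sep, Dec
2003: Jun
2004: Feb, Aug
2005: May
2006: Jan, Oct
2007: Apr, Jul
2008: Jun
2009: Feb, Mar, Nov

22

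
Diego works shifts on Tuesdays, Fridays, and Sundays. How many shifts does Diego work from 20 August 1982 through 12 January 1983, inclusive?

63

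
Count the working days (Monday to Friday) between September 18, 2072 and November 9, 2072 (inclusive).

38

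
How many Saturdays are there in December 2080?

December 1, 2080 is a Sunday.
The range spans 31 days (inclusive of both endpoints).
31 = 7 × 4 + 3, so there are 4 full weeks plus 3 extra days.
Each full week contributes one Saturday: 4 so far.
The 3 extra days are Sunday, Monday, Tuesday — none qualify.
Total: 4 + 0 = 4.

4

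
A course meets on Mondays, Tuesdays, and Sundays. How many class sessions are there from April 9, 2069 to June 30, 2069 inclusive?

35

April 9, 2069 is a Tuesday.
That's 83 days from start to end, counting both.
83 = 7 × 11 + 6, so there are 11 full weeks plus 6 extra days.
Each full week contributes 3 days from the set (Mon, Tue, Sun): 11 × 3 = 33.
The 6 extra days are Tue, Wed, Thu, Fri, Sat, Sun — 2 of them qualify.
Total: 33 + 2 = 35.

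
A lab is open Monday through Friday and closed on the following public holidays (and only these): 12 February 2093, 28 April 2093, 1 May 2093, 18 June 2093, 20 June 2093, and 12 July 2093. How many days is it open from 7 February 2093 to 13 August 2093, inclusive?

130

7 February 2093 is a Saturday.
From 7 February 2093 to 13 August 2093 is 188 days inclusive.
188 = 7 × 26 + 6, so there are 26 full weeks plus 6 extra days.
Each full week contributes 5 weekdays (Mon–Fri): 26 × 5 = 130.
The 6 extra days are Saturday, Sunday, Monday, Tuesday, Wednesday, Thursday — 4 of them qualify.
Total: 130 + 4 = 134.
Holidays: 12 February 2093 (Thu); 28 April 2093 (Tue); 1 May 2093 (Fri); 18 June 2093 (Thu); 20 June 2093 (Sat); 12 July 2093 (Sun).
4 of the 6 holidays fall on weekdays; the rest are weekends and were already excluded.
Business days: 134 − 4 = 130.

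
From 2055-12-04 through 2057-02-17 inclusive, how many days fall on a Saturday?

64

2055-12-04 is a Saturday.
That's 442 days from start to end, counting both.
442 = 7 × 63 + 1, so there are 63 full weeks plus 1 extra day.
Each full week contributes one Saturday: 63 so far.
The 1 extra day is Saturday — 1 of them qualifies.
Total: 63 + 1 = 64.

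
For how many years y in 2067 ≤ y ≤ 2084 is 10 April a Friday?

Day of week of April 10 in each year:
2067: Sun, 2068: Tue, 2069: Wed, 2070: Thu, 2071: Fri ✓, 2072: Sun, 2073: Mon, 2074: Tue, 2075: Wed, 2076: Fri ✓, 2077: Sat, 2078: Sun, 2079: Mon, 2080: Wed, 2081: Thu, 2082: Fri ✓, 2083: Sat, 2084: Mon
Fridays: 2071, 2076, 2082.

3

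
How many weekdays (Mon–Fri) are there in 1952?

1952-01-01 is a Tuesday.
That's 366 days from start to end, counting both.
366 = 7 × 52 + 2, so there are 52 full weeks plus 2 extra days.
Each full week contributes 5 weekdays (Mon–Fri): 52 × 5 = 260.
The 2 extra days are Tue, Wed — 2 of them qualify.
Total: 260 + 2 = 262.

262 weekdays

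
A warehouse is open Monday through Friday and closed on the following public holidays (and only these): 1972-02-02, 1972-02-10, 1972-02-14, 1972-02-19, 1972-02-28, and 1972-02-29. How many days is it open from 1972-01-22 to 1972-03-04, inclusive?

1972-01-22 is a Saturday.
That's 43 days from start to end, counting both.
43 = 7 × 6 + 1, so there are 6 full weeks plus 1 extra day.
Each full week contributes 5 weekdays (Mon–Fri): 6 × 5 = 30.
The 1 extra day is Sat — none qualify.
Total: 30 + 0 = 30.
Holidays: 1972-02-02 (Wed); 1972-02-10 (Thu); 1972-02-14 (Mon); 1972-02-19 (Sat); 1972-02-28 (Mon); 1972-02-29 (Tue).
5 of the 6 holidays fall on weekdays; the rest are weekends and were already excluded.
Business days: 30 − 5 = 25.

25 working days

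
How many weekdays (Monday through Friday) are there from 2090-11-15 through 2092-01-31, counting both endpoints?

317 weekdays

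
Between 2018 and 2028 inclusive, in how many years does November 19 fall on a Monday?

1

Day of week of November 19 in each year:
2018: Mon ✓, 2019: Tue, 2020: Thu, 2021: Fri, 2022: Sat, 2023: Sun, 2024: Tue, 2025: Wed, 2026: Thu, 2027: Fri, 2028: Sun
Mondays: 2018.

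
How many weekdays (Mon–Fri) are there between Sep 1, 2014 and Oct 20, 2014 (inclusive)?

Sep 1, 2014 is a Monday.
From Sep 1, 2014 to Oct 20, 2014 is 50 days inclusive.
50 = 7 × 7 + 1, so there are 7 full weeks plus 1 extra day.
Each full week contributes 5 weekdays (Mon–Fri): 7 × 5 = 35.
The 1 extra day is Mon — 1 of them qualifies.
Total: 35 + 1 = 36.

36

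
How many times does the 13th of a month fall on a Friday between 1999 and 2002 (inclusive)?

6

Friday-the-13ths by year:
1999: Aug
2000: Oct
2001: Apr, Jul
2002: Sep, Dec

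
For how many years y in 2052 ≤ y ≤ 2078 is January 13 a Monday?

4

Day of week of January 13 in each year:
2052: Sat, 2053: Mon ✓, 2054: Tue, 2055: Wed, 2056: Thu, 2057: Sat, 2058: Sun, 2059: Mon ✓, 2060: Tue, 2061: Thu, 2062: Fri, 2063: Sat, 2064: Sun, 2065: Tue, 2066: Wed, 2067: Thu, 2068: Fri, 2069: Sun, 2070: Mon ✓, 2071: Tue, 2072: Wed, 2073: Fri, 2074: Sat, 2075: Sun, 2076: Mon ✓, 2077: Wed, 2078: Thu
Mondays: 2053, 2059, 2070, 2076.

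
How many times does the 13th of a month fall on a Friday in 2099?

3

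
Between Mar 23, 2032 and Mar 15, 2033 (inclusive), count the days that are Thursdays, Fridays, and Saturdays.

153

Mar 23, 2032 is a Tuesday.
From Mar 23, 2032 to Mar 15, 2033 is 358 days inclusive.
358 = 7 × 51 + 1, so there are 51 full weeks plus 1 extra day.
Each full week contributes 3 days from the set (Thu, Fri, Sat): 51 × 3 = 153.
The 1 extra day is Tuesday — none qualify.
Total: 153 + 0 = 153.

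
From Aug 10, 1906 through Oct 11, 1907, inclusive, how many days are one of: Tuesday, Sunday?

122

Aug 10, 1906 is a Friday.
From Aug 10, 1906 to Oct 11, 1907 is 428 days inclusive.
428 = 7 × 61 + 1, so there are 61 full weeks plus 1 extra day.
Each full week contributes 2 days from the set (Tue, Sun): 61 × 2 = 122.
The 1 extra day is Fri — none qualify.
Total: 122 + 0 = 122.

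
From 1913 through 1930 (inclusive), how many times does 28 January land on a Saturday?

2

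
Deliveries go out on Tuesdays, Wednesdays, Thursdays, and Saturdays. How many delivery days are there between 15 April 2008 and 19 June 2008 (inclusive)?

39

15 April 2008 is a Tuesday.
That's 66 days from start to end, counting both.
66 = 7 × 9 + 3, so there are 9 full weeks plus 3 extra days.
Each full week contributes 4 days from the set (Tue, Wed, Thu, Sat): 9 × 4 = 36.
The 3 extra days are Tue, Wed, Thu — 3 of them qualify.
Total: 36 + 3 = 39.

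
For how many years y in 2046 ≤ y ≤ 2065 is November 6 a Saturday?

Day of week of November 6 in each year:
2046: Tue, 2047: Wed, 2048: Fri, 2049: Sat ✓, 2050: Sun, 2051: Mon, 2052: Wed, 2053: Thu, 2054: Fri, 2055: Sat ✓, 2056: Mon, 2057: Tue, 2058: Wed, 2059: Thu, 2060: Sat ✓, 2061: Sun, 2062: Mon, 2063: Tue, 2064: Thu, 2065: Fri
Saturdays: 2049, 2055, 2060.

3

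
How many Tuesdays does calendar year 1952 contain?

Jan 1, 1952 is a Tuesday.
From Jan 1, 1952 to Dec 31, 1952 is 366 days inclusive.
366 = 7 × 52 + 2, so there are 52 full weeks plus 2 extra days.
Each full week contributes one Tuesday: 52 so far.
The 2 extra days are Tue, Wed — 1 of them qualifies.
Total: 52 + 1 = 53.

53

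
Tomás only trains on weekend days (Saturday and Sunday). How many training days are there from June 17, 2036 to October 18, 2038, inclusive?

244

June 17, 2036 is a Tuesday.
From June 17, 2036 to October 18, 2038 is 854 days inclusive.
854 = 7 × 122, so the span is exactly 122 full weeks.
Each full week contributes 2 weekend days (Sat, Sun): 122 × 2 = 244.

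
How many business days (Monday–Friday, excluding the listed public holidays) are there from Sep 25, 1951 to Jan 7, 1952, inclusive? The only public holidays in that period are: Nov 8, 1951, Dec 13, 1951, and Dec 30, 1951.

73

Sep 25, 1951 is a Tuesday.
The range spans 105 days (inclusive of both endpoints).
105 = 7 × 15, so the span is exactly 15 full weeks.
Each full week contributes 5 weekdays (Mon–Fri): 15 × 5 = 75.
Total: 75.
Holidays: Nov 8, 1951 (Thu); Dec 13, 1951 (Thu); Dec 30, 1951 (Sun).
2 of the 3 holidays fall on weekdays; the rest are weekends and were already excluded.
Business days: 75 − 2 = 73.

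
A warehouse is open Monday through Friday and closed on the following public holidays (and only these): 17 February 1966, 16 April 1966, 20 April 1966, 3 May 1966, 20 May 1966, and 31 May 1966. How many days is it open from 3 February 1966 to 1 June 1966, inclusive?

3 February 1966 is a Thursday.
The range spans 119 days (inclusive of both endpoints).
119 = 7 × 17, so the span is exactly 17 full weeks.
Each full week contributes 5 weekdays (Mon–Fri): 17 × 5 = 85.
Total: 85.
Holidays: 17 February 1966 (Thu); 16 April 1966 (Sat); 20 April 1966 (Wed); 3 May 1966 (Tue); 20 May 1966 (Fri); 31 May 1966 (Tue).
5 of the 6 holidays fall on weekdays; the rest are weekends and were already excluded.
Business days: 85 − 5 = 80.

80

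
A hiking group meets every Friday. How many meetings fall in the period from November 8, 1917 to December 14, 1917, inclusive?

November 8, 1917 is a Thursday.
That's 37 days from start to end, counting both.
37 = 7 × 5 + 2, so there are 5 full weeks plus 2 extra days.
Each full week contributes one Friday: 5 so far.
The 2 extra days are Thu, Fri — 1 of them qualifies.
Total: 5 + 1 = 6.

6 Fridays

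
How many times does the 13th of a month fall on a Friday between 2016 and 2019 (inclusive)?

7

Friday-the-13ths by year:
2016: May
2017: Jan, Oct
2018: Apr, Jul
2019: Sep, Dec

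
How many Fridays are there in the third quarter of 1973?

1973-07-01 is a Sunday.
From 1973-07-01 to 1973-09-30 is 92 days inclusive.
92 = 7 × 13 + 1, so there are 13 full weeks plus 1 extra day.
Each full week contributes one Friday: 13 so far.
The 1 extra day is Sunday — none qualify.
Total: 13 + 0 = 13.

13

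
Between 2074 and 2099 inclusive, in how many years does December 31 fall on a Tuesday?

Day of week of December 31 in each year:
2074: Mon, 2075: Tue ✓, 2076: Thu, 2077: Fri, 2078: Sat, 2079: Sun, 2080: Tue ✓, 2081: Wed, 2082: Thu, 2083: Fri, 2084: Sun, 2085: Mon, 2086: Tue ✓, 2087: Wed, 2088: Fri, 2089: Sat, 2090: Sun, 2091: Mon, 2092: Wed, 2093: Thu, 2094: Fri, 2095: Sat, 2096: Mon, 2097: Tue ✓, 2098: Wed, 2099: Thu
Tuesdays: 2075, 2080, 2086, 2097.

4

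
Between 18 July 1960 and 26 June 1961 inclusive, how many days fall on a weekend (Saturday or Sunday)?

98

18 July 1960 is a Monday.
From 18 July 1960 to 26 June 1961 is 344 days inclusive.
344 = 7 × 49 + 1, so there are 49 full weeks plus 1 extra day.
Each full week contributes 2 weekend days (Sat, Sun): 49 × 2 = 98.
The 1 extra day is Monday — none qualify.
Total: 98 + 0 = 98.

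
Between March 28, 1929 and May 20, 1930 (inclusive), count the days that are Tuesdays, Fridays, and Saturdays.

180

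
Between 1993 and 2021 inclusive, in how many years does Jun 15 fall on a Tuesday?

5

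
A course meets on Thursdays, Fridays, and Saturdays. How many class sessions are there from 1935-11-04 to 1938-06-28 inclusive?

1935-11-04 is a Monday.
The range spans 968 days (inclusive of both endpoints).
968 = 7 × 138 + 2, so there are 138 full weeks plus 2 extra days.
Each full week contributes 3 days from the set (Thu, Fri, Sat): 138 × 3 = 414.
The 2 extra days are Monday, Tuesday — none qualify.
Total: 414 + 0 = 414.

414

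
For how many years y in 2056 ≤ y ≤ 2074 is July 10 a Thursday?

Day of week of July 10 in each year:
2056: Mon, 2057: Tue, 2058: Wed, 2059: Thu ✓, 2060: Sat, 2061: Sun, 2062: Mon, 2063: Tue, 2064: Thu ✓, 2065: Fri, 2066: Sat, 2067: Sun, 2068: Tue, 2069: Wed, 2070: Thu ✓, 2071: Fri, 2072: Sun, 2073: Mon, 2074: Tue
Thursdays: 2059, 2064, 2070.

3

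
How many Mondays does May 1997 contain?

4

1997-05-01 is a Thursday.
That's 31 days from start to end, counting both.
31 = 7 × 4 + 3, so there are 4 full weeks plus 3 extra days.
Each full week contributes one Monday: 4 so far.
The 3 extra days are Thursday, Friday, Saturday — none qualify.
Total: 4 + 0 = 4.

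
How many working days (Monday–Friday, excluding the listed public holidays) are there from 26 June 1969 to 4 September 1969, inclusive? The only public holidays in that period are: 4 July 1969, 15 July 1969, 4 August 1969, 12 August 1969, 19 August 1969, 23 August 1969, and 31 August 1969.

46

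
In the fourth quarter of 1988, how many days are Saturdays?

14

Oct 1, 1988 is a Saturday.
That's 92 days from start to end, counting both.
92 = 7 × 13 + 1, so there are 13 full weeks plus 1 extra day.
Each full week contributes one Saturday: 13 so far.
The 1 extra day is Saturday — 1 of them qualifies.
Total: 13 + 1 = 14.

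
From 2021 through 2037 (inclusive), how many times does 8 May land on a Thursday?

3

Day of week of May 8 in each year:
2021: Sat, 2022: Sun, 2023: Mon, 2024: Wed, 2025: Thu ✓, 2026: Fri, 2027: Sat, 2028: Mon, 2029: Tue, 2030: Wed, 2031: Thu ✓, 2032: Sat, 2033: Sun, 2034: Mon, 2035: Tue, 2036: Thu ✓, 2037: Fri
Thursdays: 2025, 2031, 2036.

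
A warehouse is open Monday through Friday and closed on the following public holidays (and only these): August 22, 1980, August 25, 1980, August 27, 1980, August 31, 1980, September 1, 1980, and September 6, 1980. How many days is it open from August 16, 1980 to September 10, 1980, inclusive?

August 16, 1980 is a Saturday.
The range spans 26 days (inclusive of both endpoints).
26 = 7 × 3 + 5, so there are 3 full weeks plus 5 extra days.
Each full week contributes 5 weekdays (Mon–Fri): 3 × 5 = 15.
The 5 extra days are Sat, Sun, Mon, Tue, Wed — 3 of them qualify.
Total: 15 + 3 = 18.
Holidays: August 22, 1980 (Fri); August 25, 1980 (Mon); August 27, 1980 (Wed); August 31, 1980 (Sun); September 1, 1980 (Mon); September 6, 1980 (Sat).
4 of the 6 holidays fall on weekdays; the rest are weekends and were already excluded.
Business days: 18 − 4 = 14.

14 working days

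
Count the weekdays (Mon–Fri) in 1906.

261 weekdays

Jan 1, 1906 is a Monday.
From Jan 1, 1906 to Dec 31, 1906 is 365 days inclusive.
365 = 7 × 52 + 1, so there are 52 full weeks plus 1 extra day.
Each full week contributes 5 weekdays (Mon–Fri): 52 × 5 = 260.
The 1 extra day is Mon — 1 of them qualifies.
Total: 260 + 1 = 261.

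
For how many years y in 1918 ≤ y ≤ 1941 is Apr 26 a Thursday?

3

Day of week of April 26 in each year:
1918: Fri, 1919: Sat, 1920: Mon, 1921: Tue, 1922: Wed, 1923: Thu ✓, 1924: Sat, 1925: Sun, 1926: Mon, 1927: Tue, 1928: Thu ✓, 1929: Fri, 1930: Sat, 1931: Sun, 1932: Tue, 1933: Wed, 1934: Thu ✓, 1935: Fri, 1936: Sun, 1937: Mon, 1938: Tue, 1939: Wed, 1940: Fri, 1941: Sat
Thursdays: 1923, 1928, 1934.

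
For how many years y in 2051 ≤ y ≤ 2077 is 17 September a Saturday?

Day of week of September 17 in each year:
2051: Sun, 2052: Tue, 2053: Wed, 2054: Thu, 2055: Fri, 2056: Sun, 2057: Mon, 2058: Tue, 2059: Wed, 2060: Fri, 2061: Sat ✓, 2062: Sun, 2063: Mon, 2064: Wed, 2065: Thu, 2066: Fri, 2067: Sat ✓, 2068: Mon, 2069: Tue, 2070: Wed, 2071: Thu, 2072: Sat ✓, 2073: Sun, 2074: Mon, 2075: Tue, 2076: Thu, 2077: Fri
Saturdays: 2061, 2067, 2072.

3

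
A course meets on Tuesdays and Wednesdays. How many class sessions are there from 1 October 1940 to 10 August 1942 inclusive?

1 October 1940 is a Tuesday.
From 1 October 1940 to 10 August 1942 is 679 days inclusive.
679 = 7 × 97, so the span is exactly 97 full weeks.
Each full week contributes 2 days from the set (Tue, Wed): 97 × 2 = 194.
Total: 194.

194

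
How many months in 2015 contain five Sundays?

4

A month has five Sundays exactly when Sunday falls within its first (length − 28) days.
Jan: 31 days, starts Thu → 5 of Thu, Fri, Sat
Feb: 28 days, starts Sun → 5 of (none)
Mar: 31 days, starts Sun → 5 of Sun, Mon, Tue ✓
Apr: 30 days, starts Wed → 5 of Wed, Thu
May: 31 days, starts Fri → 5 of Fri, Sat, Sun ✓
Jun: 30 days, starts Mon → 5 of Mon, Tue
Jul: 31 days, starts Wed → 5 of Wed, Thu, Fri
Aug: 31 days, starts Sat → 5 of Sat, Sun, Mon ✓
Sep: 30 days, starts Tue → 5 of Tue, Wed
Oct: 31 days, starts Thu → 5 of Thu, Fri, Sat
Nov: 30 days, starts Sun → 5 of Sun, Mon ✓
Dec: 31 days, starts Tue → 5 of Tue, Wed, Thu
Months with five Sundays: Mar, May, Aug, Nov.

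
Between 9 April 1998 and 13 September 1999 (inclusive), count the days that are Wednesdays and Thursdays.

9 April 1998 is a Thursday.
That's 523 days from start to end, counting both.
523 = 7 × 74 + 5, so there are 74 full weeks plus 5 extra days.
Each full week contributes 2 days from the set (Wed, Thu): 74 × 2 = 148.
The 5 extra days are Thu, Fri, Sat, Sun, Mon — 1 of them qualifies.
Total: 148 + 1 = 149.

149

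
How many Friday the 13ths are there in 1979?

The 13th falls on a Friday when the month's 13th has weekday Fri.
Jan 13 is Sat; Feb 13 is Tue; Mar 13 is Tue; Apr 13 is Fri ✓; May 13 is Sun; Jun 13 is Wed; Jul 13 is Fri ✓; Aug 13 is Mon; Sep 13 is Thu; Oct 13 is Sat; Nov 13 is Tue; Dec 13 is Thu.
Friday the 13ths: Apr, Jul.

2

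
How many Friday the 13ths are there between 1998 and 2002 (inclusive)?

Friday-the-13ths by year:
1998: Feb, Mar, Nov
1999: Aug
2000: Oct
2001: Apr, Jul
2002: Sep, Dec

9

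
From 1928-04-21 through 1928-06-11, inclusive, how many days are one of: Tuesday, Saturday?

1928-04-21 is a Saturday.
From 1928-04-21 to 1928-06-11 is 52 days inclusive.
52 = 7 × 7 + 3, so there are 7 full weeks plus 3 extra days.
Each full week contributes 2 days from the set (Tue, Sat): 7 × 2 = 14.
The 3 extra days are Saturday, Sunday, Monday — 1 of them qualifies.
Total: 14 + 1 = 15.

15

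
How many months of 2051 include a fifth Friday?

A month has five Fridays exactly when Friday falls within its first (length − 28) days.
Jan: 31 days, starts Sun → 5 of Sun, Mon, Tue
Feb: 28 days, starts Wed → 5 of (none)
Mar: 31 days, starts Wed → 5 of Wed, Thu, Fri ✓
Apr: 30 days, starts Sat → 5 of Sat, Sun
May: 31 days, starts Mon → 5 of Mon, Tue, Wed
Jun: 30 days, starts Thu → 5 of Thu, Fri ✓
Jul: 31 days, starts Sat → 5 of Sat, Sun, Mon
Aug: 31 days, starts Tue → 5 of Tue, Wed, Thu
Sep: 30 days, starts Fri → 5 of Fri, Sat ✓
Oct: 31 days, starts Sun → 5 of Sun, Mon, Tue
Nov: 30 days, starts Wed → 5 of Wed, Thu
Dec: 31 days, starts Fri → 5 of Fri, Sat, Sun ✓
Months with five Fridays: Mar, Jun, Sep, Dec.

4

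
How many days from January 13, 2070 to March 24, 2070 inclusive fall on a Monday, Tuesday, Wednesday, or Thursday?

41

January 13, 2070 is a Monday.
From January 13, 2070 to March 24, 2070 is 71 days inclusive.
71 = 7 × 10 + 1, so there are 10 full weeks plus 1 extra day.
Each full week contributes 4 days from the set (Mon, Tue, Wed, Thu): 10 × 4 = 40.
The 1 extra day is Monday — 1 of them qualifies.
Total: 40 + 1 = 41.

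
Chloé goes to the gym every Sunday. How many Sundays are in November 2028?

4

1 November 2028 is a Wednesday.
The range spans 30 days (inclusive of both endpoints).
30 = 7 × 4 + 2, so there are 4 full weeks plus 2 extra days.
Each full week contributes one Sunday: 4 so far.
The 2 extra days are Wednesday, Thursday — none qualify.
Total: 4 + 0 = 4.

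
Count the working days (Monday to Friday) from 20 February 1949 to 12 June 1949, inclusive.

80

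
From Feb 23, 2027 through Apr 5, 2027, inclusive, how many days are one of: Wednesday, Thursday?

Feb 23, 2027 is a Tuesday.
From Feb 23, 2027 to Apr 5, 2027 is 42 days inclusive.
42 = 7 × 6, so the span is exactly 6 full weeks.
Each full week contributes 2 days from the set (Wed, Thu): 6 × 2 = 12.
Total: 12.

12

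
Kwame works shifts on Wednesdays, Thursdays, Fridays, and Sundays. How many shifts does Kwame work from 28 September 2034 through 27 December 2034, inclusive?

28 September 2034 is a Thursday.
From 28 September 2034 to 27 December 2034 is 91 days inclusive.
91 = 7 × 13, so the span is exactly 13 full weeks.
Each full week contributes 4 days from the set (Wed, Thu, Fri, Sun): 13 × 4 = 52.

52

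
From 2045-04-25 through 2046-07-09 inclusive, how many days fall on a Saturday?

63

2045-04-25 is a Tuesday.
From 2045-04-25 to 2046-07-09 is 441 days inclusive.
441 = 7 × 63, so the span is exactly 63 full weeks.
Each full week contributes one Saturday: 63 so far.
Total: 63.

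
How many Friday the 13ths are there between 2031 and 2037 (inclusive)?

12

Friday-the-13ths by year:
2031: Jun
2032: Feb, Aug
2033: May
2034: Jan, Oct
2035: Apr, Jul
2036: Jun
2037: Feb, Mar, Nov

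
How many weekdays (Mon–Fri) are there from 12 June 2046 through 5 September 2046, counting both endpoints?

62 weekdays

12 June 2046 is a Tuesday.
From 12 June 2046 to 5 September 2046 is 86 days inclusive.
86 = 7 × 12 + 2, so there are 12 full weeks plus 2 extra days.
Each full week contributes 5 weekdays (Mon–Fri): 12 × 5 = 60.
The 2 extra days are Tuesday, Wednesday — 2 of them qualify.
Total: 60 + 2 = 62.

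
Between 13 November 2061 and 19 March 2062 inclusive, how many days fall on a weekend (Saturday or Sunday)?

37

13 November 2061 is a Sunday.
From 13 November 2061 to 19 March 2062 is 127 days inclusive.
127 = 7 × 18 + 1, so there are 18 full weeks plus 1 extra day.
Each full week contributes 2 weekend days (Sat, Sun): 18 × 2 = 36.
The 1 extra day is Sun — 1 of them qualifies.
Total: 36 + 1 = 37.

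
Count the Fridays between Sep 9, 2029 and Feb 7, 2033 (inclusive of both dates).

178 Fridays

Sep 9, 2029 is a Sunday.
The range spans 1248 days (inclusive of both endpoints).
1248 = 7 × 178 + 2, so there are 178 full weeks plus 2 extra days.
Each full week contributes one Friday: 178 so far.
The 2 extra days are Sunday, Monday — none qualify.
Total: 178 + 0 = 178.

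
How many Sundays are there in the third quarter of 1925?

13

1925-07-01 is a Wednesday.
That's 92 days from start to end, counting both.
92 = 7 × 13 + 1, so there are 13 full weeks plus 1 extra day.
Each full week contributes one Sunday: 13 so far.
The 1 extra day is Wed — none qualify.
Total: 13 + 0 = 13.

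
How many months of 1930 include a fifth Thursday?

4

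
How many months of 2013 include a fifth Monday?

A month has five Mondays exactly when Monday falls within its first (length − 28) days.
Jan: 31 days, starts Tue → 5 of Tue, Wed, Thu
Feb: 28 days, starts Fri → 5 of (none)
Mar: 31 days, starts Fri → 5 of Fri, Sat, Sun
Apr: 30 days, starts Mon → 5 of Mon, Tue ✓
May: 31 days, starts Wed → 5 of Wed, Thu, Fri
Jun: 30 days, starts Sat → 5 of Sat, Sun
Jul: 31 days, starts Mon → 5 of Mon, Tue, Wed ✓
Aug: 31 days, starts Thu → 5 of Thu, Fri, Sat
Sep: 30 days, starts Sun → 5 of Sun, Mon ✓
Oct: 31 days, starts Tue → 5 of Tue, Wed, Thu
Nov: 30 days, starts Fri → 5 of Fri, Sat
Dec: 31 days, starts Sun → 5 of Sun, Mon, Tue ✓
Months with five Mondays: Apr, Jul, Sep, Dec.

4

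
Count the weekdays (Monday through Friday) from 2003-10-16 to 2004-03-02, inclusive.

99

2003-10-16 is a Thursday.
The range spans 139 days (inclusive of both endpoints).
139 = 7 × 19 + 6, so there are 19 full weeks plus 6 extra days.
Each full week contributes 5 weekdays (Mon–Fri): 19 × 5 = 95.
The 6 extra days are Thursday, Friday, Saturday, Sunday, Monday, Tuesday — 4 of them qualify.
Total: 95 + 4 = 99.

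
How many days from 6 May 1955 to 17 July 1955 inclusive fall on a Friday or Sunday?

6 May 1955 is a Friday.
That's 73 days from start to end, counting both.
73 = 7 × 10 + 3, so there are 10 full weeks plus 3 extra days.
Each full week contributes 2 days from the set (Fri, Sun): 10 × 2 = 20.
The 3 extra days are Fri, Sat, Sun — 2 of them qualify.
Total: 20 + 2 = 22.

22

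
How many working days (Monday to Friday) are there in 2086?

261

2086-01-01 is a Tuesday.
The range spans 365 days (inclusive of both endpoints).
365 = 7 × 52 + 1, so there are 52 full weeks plus 1 extra day.
Each full week contributes 5 weekdays (Mon–Fri): 52 × 5 = 260.
The 1 extra day is Tue — 1 of them qualifies.
Total: 260 + 1 = 261.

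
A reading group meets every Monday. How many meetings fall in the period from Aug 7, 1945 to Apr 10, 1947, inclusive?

Aug 7, 1945 is a Tuesday.
From Aug 7, 1945 to Apr 10, 1947 is 612 days inclusive.
612 = 7 × 87 + 3, so there are 87 full weeks plus 3 extra days.
Each full week contributes one Monday: 87 so far.
The 3 extra days are Tue, Wed, Thu — none qualify.
Total: 87 + 0 = 87.

87 Mondays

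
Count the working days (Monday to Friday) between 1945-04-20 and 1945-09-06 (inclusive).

1945-04-20 is a Friday.
That's 140 days from start to end, counting both.
140 = 7 × 20, so the span is exactly 20 full weeks.
Each full week contributes 5 weekdays (Mon–Fri): 20 × 5 = 100.

100 weekdays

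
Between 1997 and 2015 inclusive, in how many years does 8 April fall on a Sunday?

3

Day of week of April 8 in each year:
1997: Tue, 1998: Wed, 1999: Thu, 2000: Sat, 2001: Sun ✓, 2002: Mon, 2003: Tue, 2004: Thu, 2005: Fri, 2006: Sat, 2007: Sun ✓, 2008: Tue, 2009: Wed, 2010: Thu, 2011: Fri, 2012: Sun ✓, 2013: Mon, 2014: Tue, 2015: Wed
Sundays: 2001, 2007, 2012.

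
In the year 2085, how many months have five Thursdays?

A month has five Thursdays exactly when Thursday falls within its first (length − 28) days.
Jan: 31 days, starts Mon → 5 of Mon, Tue, Wed
Feb: 28 days, starts Thu → 5 of (none)
Mar: 31 days, starts Thu → 5 of Thu, Fri, Sat ✓
Apr: 30 days, starts Sun → 5 of Sun, Mon
May: 31 days, starts Tue → 5 of Tue, Wed, Thu ✓
Jun: 30 days, starts Fri → 5 of Fri, Sat
Jul: 31 days, starts Sun → 5 of Sun, Mon, Tue
Aug: 31 days, starts Wed → 5 of Wed, Thu, Fri ✓
Sep: 30 days, starts Sat → 5 of Sat, Sun
Oct: 31 days, starts Mon → 5 of Mon, Tue, Wed
Nov: 30 days, starts Thu → 5 of Thu, Fri ✓
Dec: 31 days, starts Sat → 5 of Sat, Sun, Mon
Months with five Thursdays: Mar, May, Aug, Nov.

4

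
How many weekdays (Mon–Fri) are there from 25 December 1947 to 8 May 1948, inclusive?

25 December 1947 is a Thursday.
From 25 December 1947 to 8 May 1948 is 136 days inclusive.
136 = 7 × 19 + 3, so there are 19 full weeks plus 3 extra days.
Each full week contributes 5 weekdays (Mon–Fri): 19 × 5 = 95.
The 3 extra days are Thursday, Friday, Saturday — 2 of them qualify.
Total: 95 + 2 = 97.

97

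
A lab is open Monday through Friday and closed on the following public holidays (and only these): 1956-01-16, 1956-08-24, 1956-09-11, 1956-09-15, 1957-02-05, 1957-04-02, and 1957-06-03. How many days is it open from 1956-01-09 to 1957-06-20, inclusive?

1956-01-09 is a Monday.
From 1956-01-09 to 1957-06-20 is 529 days inclusive.
529 = 7 × 75 + 4, so there are 75 full weeks plus 4 extra days.
Each full week contributes 5 weekdays (Mon–Fri): 75 × 5 = 375.
The 4 extra days are Mon, Tue, Wed, Thu — 4 of them qualify.
Total: 375 + 4 = 379.
Holidays: 1956-01-16 (Mon); 1956-08-24 (Fri); 1956-09-11 (Tue); 1956-09-15 (Sat); 1957-02-05 (Tue); 1957-04-02 (Tue); 1957-06-03 (Mon).
6 of the 7 holidays fall on weekdays; the rest are weekends and were already excluded.
Business days: 379 − 6 = 373.

373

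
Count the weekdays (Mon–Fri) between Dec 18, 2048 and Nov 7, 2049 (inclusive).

231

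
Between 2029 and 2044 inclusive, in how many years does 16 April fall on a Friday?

Day of week of April 16 in each year:
2029: Mon, 2030: Tue, 2031: Wed, 2032: Fri ✓, 2033: Sat, 2034: Sun, 2035: Mon, 2036: Wed, 2037: Thu, 2038: Fri ✓, 2039: Sat, 2040: Mon, 2041: Tue, 2042: Wed, 2043: Thu, 2044: Sat
Fridays: 2032, 2038.

2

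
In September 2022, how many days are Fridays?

2022-09-01 is a Thursday.
From 2022-09-01 to 2022-09-30 is 30 days inclusive.
30 = 7 × 4 + 2, so there are 4 full weeks plus 2 extra days.
Each full week contributes one Friday: 4 so far.
The 2 extra days are Thu, Fri — 1 of them qualifies.
Total: 4 + 1 = 5.

5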